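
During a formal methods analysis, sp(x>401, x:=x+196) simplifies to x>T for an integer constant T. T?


Formula: sp(P, x:=E) = exists old_x. (x = E[old_x/x]) AND P[old_x/x] (old_x is the value of x before the assignment; eliminate old_x by solving x = E[old_x/x] for old_x)
Step 1: Precondition P: x>401, i.e. old_x > 401
Step 2: Assignment gives x = old_x + 196, so old_x = x - 196
Step 3: Substitute into P: x - 196 > 401
Step 4: Simplify: x > 401+196 = 597

597


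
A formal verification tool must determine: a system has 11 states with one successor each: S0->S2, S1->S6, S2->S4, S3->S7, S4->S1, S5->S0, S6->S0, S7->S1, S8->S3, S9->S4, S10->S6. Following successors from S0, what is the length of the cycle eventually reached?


Trace from S0 until a state repeats:
  S0 -> S2 -> S4 -> S1 -> S6 -> S0
S0 first seen at step 0, revisited at step 5.
Cycle length = 5 - 0 = 5

5


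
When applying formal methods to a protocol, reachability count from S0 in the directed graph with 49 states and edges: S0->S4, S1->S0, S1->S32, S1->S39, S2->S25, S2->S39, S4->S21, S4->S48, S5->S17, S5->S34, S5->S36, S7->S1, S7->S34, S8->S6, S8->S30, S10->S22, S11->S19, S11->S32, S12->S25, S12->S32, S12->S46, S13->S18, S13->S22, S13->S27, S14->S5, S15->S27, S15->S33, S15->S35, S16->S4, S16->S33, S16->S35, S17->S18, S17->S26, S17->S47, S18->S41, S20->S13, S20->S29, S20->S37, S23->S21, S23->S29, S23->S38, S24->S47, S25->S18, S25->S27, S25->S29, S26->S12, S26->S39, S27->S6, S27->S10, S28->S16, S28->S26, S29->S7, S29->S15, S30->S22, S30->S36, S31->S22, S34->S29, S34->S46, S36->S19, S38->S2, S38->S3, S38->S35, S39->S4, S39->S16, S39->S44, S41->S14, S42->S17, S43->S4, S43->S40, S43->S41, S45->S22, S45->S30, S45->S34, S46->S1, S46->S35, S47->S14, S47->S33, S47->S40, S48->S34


BFS from S0:
  layer 0: {S0}
  layer 1: {S4}
  layer 2: {S21, S48}
  layer 3: {S34}
  layer 4: {S29, S46}
  layer 5: {S1, S7, S15, S35}
  layer 6: {S27, S32, S33, S39}
  layer 7: {S6, S10, S16, S44}
  layer 8: {S22}
Reachable set: {S0, S1, S4, S6, S7, S10, S15, S16, S21, S22, S27, S29, S32, S33, S34, S35, S39, S44, S46, S48}
Count = 20

20


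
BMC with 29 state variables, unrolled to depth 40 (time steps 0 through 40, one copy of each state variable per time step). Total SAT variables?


BMC unrolls to depth k, creating one copy of each state var for steps 0..k.
Step count = 40 + 1 = 41 (steps 0 through 40)
Vars per step = 29
Total = 29 * 41 = 1189

1189


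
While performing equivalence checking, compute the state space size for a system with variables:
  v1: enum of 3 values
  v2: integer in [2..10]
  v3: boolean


State space = product of domain sizes of all variables.
Domain sizes:
  v1 (enum of 3 values): 3
  v2 (integer in [2..10]): 9
  v3 (boolean): 2
Product = 3 * 9 * 2 = 54

54


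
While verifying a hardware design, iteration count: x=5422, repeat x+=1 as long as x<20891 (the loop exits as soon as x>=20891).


Step 1: x goes from 5422 toward 20891 by 1; the body runs while x<20891, so iterations = ceil((bound-start)/step)
Step 2: Distance=15469
Step 3: ceil(15469/1)=15469

15469


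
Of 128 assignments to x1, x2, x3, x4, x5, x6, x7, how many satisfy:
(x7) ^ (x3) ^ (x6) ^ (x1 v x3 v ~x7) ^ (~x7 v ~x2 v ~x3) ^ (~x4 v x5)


CNF with 6 clauses over 7 vars (128 assignments).
An assignment satisfies CNF iff every clause has >=1 true literal.
Check each row (bits = x1,x2,x3,x4,x5,x6,x7; clause T/F shown):
  row 0 [0000000]: clauses=FFFTTT -> 0
  row 1 [0000001]: clauses=TFFFTT -> 0
  row 2 [0000010]: clauses=FFTTTT -> 0
  row 3 [0000011]: clauses=TFTFTT -> 0
  row 4 [0000100]: clauses=FFFTTT -> 0
  (every remaining row is evaluated the same way; all 128 results are listed next)
Full result column, 8 rows per line (x1,x2,x3,x4 fixed per line; x5,x6,x7 runs 000..111 left to right):
  rows 0-7 [x1,x2,x3,x4=0000]: 00000000  (ones: 0)
  rows 8-15 [x1,x2,x3,x4=0001]: 00000000  (ones: 0)
  rows 16-23 [x1,x2,x3,x4=0010]: 00010001  (ones: 2)
  rows 24-31 [x1,x2,x3,x4=0011]: 00000001  (ones: 1)
  rows 32-39 [x1,x2,x3,x4=0100]: 00000000  (ones: 0)
  rows 40-47 [x1,x2,x3,x4=0101]: 00000000  (ones: 0)
  rows 48-55 [x1,x2,x3,x4=0110]: 00000000  (ones: 0)
  rows 56-63 [x1,x2,x3,x4=0111]: 00000000  (ones: 0)
  rows 64-71 [x1,x2,x3,x4=1000]: 00000000  (ones: 0)
  rows 72-79 [x1,x2,x3,x4=1001]: 00000000  (ones: 0)
  rows 80-87 [x1,x2,x3,x4=1010]: 00010001  (ones: 2)
  rows 88-95 [x1,x2,x3,x4=1011]: 00000001  (ones: 1)
  rows 96-103 [x1,x2,x3,x4=1100]: 00000000  (ones: 0)
  rows 104-111 [x1,x2,x3,x4=1101]: 00000000  (ones: 0)
  rows 112-119 [x1,x2,x3,x4=1110]: 00000000  (ones: 0)
  rows 120-127 [x1,x2,x3,x4=1111]: 00000000  (ones: 0)
Satisfying assignments = 0+0+2+1+0+0+0+0+0+0+2+1+0+0+0+0 = 6

6


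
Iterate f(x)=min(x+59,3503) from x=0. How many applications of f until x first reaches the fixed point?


Step 1: x=0, cap=3503, increment=59
Step 2: x grows by 59 each step until capped at 3503; fixed point is x=3503
Step 3: iterations = ceil(3503/59) = 60

60


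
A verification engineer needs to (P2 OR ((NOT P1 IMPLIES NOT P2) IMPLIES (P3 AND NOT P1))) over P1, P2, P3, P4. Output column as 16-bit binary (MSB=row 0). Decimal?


Formula: (P2 OR ((NOT P1 IMPLIES NOT P2) IMPLIES (P3 AND NOT P1))) over P1, P2, P3, P4 (16 rows)
Evaluate each row (bits = P1,P2,P3,P4, MSB first):
  row 0 [0000]: (0 OR ((NOT 0 IMPLIES NOT 0) IMPLIES (0 AND NOT 0))) -> 0
  row 1 [0001]: (0 OR ((NOT 0 IMPLIES NOT 0) IMPLIES (0 AND NOT 0))) -> 0
  row 2 [0010]: (0 OR ((NOT 0 IMPLIES NOT 0) IMPLIES (1 AND NOT 0))) -> 1
  row 3 [0011]: (0 OR ((NOT 0 IMPLIES NOT 0) IMPLIES (1 AND NOT 0))) -> 1
  row 4 [0100]: (1 OR ((NOT 0 IMPLIES NOT 1) IMPLIES (0 AND NOT 0))) -> 1
  row 5 [0101]: (1 OR ((NOT 0 IMPLIES NOT 1) IMPLIES (0 AND NOT 0))) -> 1
  row 6 [0110]: (1 OR ((NOT 0 IMPLIES NOT 1) IMPLIES (1 AND NOT 0))) -> 1
  row 7 [0111]: (1 OR ((NOT 0 IMPLIES NOT 1) IMPLIES (1 AND NOT 0))) -> 1
  row 8 [1000]: (0 OR ((NOT 1 IMPLIES NOT 0) IMPLIES (0 AND NOT 1))) -> 0
  row 9 [1001]: (0 OR ((NOT 1 IMPLIES NOT 0) IMPLIES (0 AND NOT 1))) -> 0
  row 10 [1010]: (0 OR ((NOT 1 IMPLIES NOT 0) IMPLIES (1 AND NOT 1))) -> 0
  row 11 [1011]: (0 OR ((NOT 1 IMPLIES NOT 0) IMPLIES (1 AND NOT 1))) -> 0
  row 12 [1100]: (1 OR ((NOT 1 IMPLIES NOT 1) IMPLIES (0 AND NOT 1))) -> 1
  row 13 [1101]: (1 OR ((NOT 1 IMPLIES NOT 1) IMPLIES (0 AND NOT 1))) -> 1
  row 14 [1110]: (1 OR ((NOT 1 IMPLIES NOT 1) IMPLIES (1 AND NOT 1))) -> 1
  row 15 [1111]: (1 OR ((NOT 1 IMPLIES NOT 1) IMPLIES (1 AND NOT 1))) -> 1
Full result column, 4 rows per line (P1,P2 fixed per line; P3,P4 runs 00..11 left to right):
  rows 0-3 [P1,P2=00]: 0011  = hex 3
  rows 4-7 [P1,P2=01]: 1111  = hex F
  rows 8-11 [P1,P2=10]: 0000  = hex 0
  rows 12-15 [P1,P2=11]: 1111  = hex F
Output column (row 0 .. row 15) = 0011111100001111
Output column grouped in 4s = 0011 1111 0000 1111 = 0x3F0F
Convert to decimal digit by digit (value = value*16 + digit):
  3 -> 3
  3*16 + 15 (F) = 63
  63*16 + 0 = 1008
  1008*16 + 15 (F) = 16143
Decimal = 16143

16143


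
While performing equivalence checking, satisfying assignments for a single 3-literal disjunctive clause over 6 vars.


Step 1: Total=2^6=64
Step 2: Unsat when all 3 false: 2^3=8
Step 3: Sat=64-8=56

56


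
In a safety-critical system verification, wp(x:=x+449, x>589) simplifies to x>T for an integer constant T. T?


Formula: wp(x:=E, P) = P[E/x] (substitute E for x in postcondition)
Step 1: Postcondition: x>589
Step 2: Substitute x+449 for x: x+449>589
Step 3: Solve for x: x > 589-449 = 140

140


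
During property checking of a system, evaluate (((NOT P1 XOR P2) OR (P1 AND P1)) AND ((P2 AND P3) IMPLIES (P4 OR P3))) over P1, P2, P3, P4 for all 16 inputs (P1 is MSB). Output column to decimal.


Formula: (((NOT P1 XOR P2) OR (P1 AND P1)) AND ((P2 AND P3) IMPLIES (P4 OR P3))) over P1, P2, P3, P4 (16 rows)
Evaluate each row (bits = P1,P2,P3,P4, MSB first):
  row 0 [0000]: (((NOT 0 XOR 0) OR (0 AND 0)) AND ((0 AND 0) IMPLIES (0 OR 0))) -> 1
  row 1 [0001]: (((NOT 0 XOR 0) OR (0 AND 0)) AND ((0 AND 0) IMPLIES (1 OR 0))) -> 1
  row 2 [0010]: (((NOT 0 XOR 0) OR (0 AND 0)) AND ((0 AND 1) IMPLIES (0 OR 1))) -> 1
  row 3 [0011]: (((NOT 0 XOR 0) OR (0 AND 0)) AND ((0 AND 1) IMPLIES (1 OR 1))) -> 1
  row 4 [0100]: (((NOT 0 XOR 1) OR (0 AND 0)) AND ((1 AND 0) IMPLIES (0 OR 0))) -> 0
  row 5 [0101]: (((NOT 0 XOR 1) OR (0 AND 0)) AND ((1 AND 0) IMPLIES (1 OR 0))) -> 0
  row 6 [0110]: (((NOT 0 XOR 1) OR (0 AND 0)) AND ((1 AND 1) IMPLIES (0 OR 1))) -> 0
  row 7 [0111]: (((NOT 0 XOR 1) OR (0 AND 0)) AND ((1 AND 1) IMPLIES (1 OR 1))) -> 0
  row 8 [1000]: (((NOT 1 XOR 0) OR (1 AND 1)) AND ((0 AND 0) IMPLIES (0 OR 0))) -> 1
  row 9 [1001]: (((NOT 1 XOR 0) OR (1 AND 1)) AND ((0 AND 0) IMPLIES (1 OR 0))) -> 1
  row 10 [1010]: (((NOT 1 XOR 0) OR (1 AND 1)) AND ((0 AND 1) IMPLIES (0 OR 1))) -> 1
  row 11 [1011]: (((NOT 1 XOR 0) OR (1 AND 1)) AND ((0 AND 1) IMPLIES (1 OR 1))) -> 1
  row 12 [1100]: (((NOT 1 XOR 1) OR (1 AND 1)) AND ((1 AND 0) IMPLIES (0 OR 0))) -> 1
  row 13 [1101]: (((NOT 1 XOR 1) OR (1 AND 1)) AND ((1 AND 0) IMPLIES (1 OR 0))) -> 1
  row 14 [1110]: (((NOT 1 XOR 1) OR (1 AND 1)) AND ((1 AND 1) IMPLIES (0 OR 1))) -> 1
  row 15 [1111]: (((NOT 1 XOR 1) OR (1 AND 1)) AND ((1 AND 1) IMPLIES (1 OR 1))) -> 1
Full result column, 4 rows per line (P1,P2 fixed per line; P3,P4 runs 00..11 left to right):
  rows 0-3 [P1,P2=00]: 1111  = hex F
  rows 4-7 [P1,P2=01]: 0000  = hex 0
  rows 8-11 [P1,P2=10]: 1111  = hex F
  rows 12-15 [P1,P2=11]: 1111  = hex F
Output column (row 0 .. row 15) = 1111000011111111
Output column grouped in 4s = 1111 0000 1111 1111 = 0xF0FF
Convert to decimal digit by digit (value = value*16 + digit):
  F -> 15
  15*16 + 0 = 240
  240*16 + 15 (F) = 3855
  3855*16 + 15 (F) = 61695
Decimal = 61695

61695


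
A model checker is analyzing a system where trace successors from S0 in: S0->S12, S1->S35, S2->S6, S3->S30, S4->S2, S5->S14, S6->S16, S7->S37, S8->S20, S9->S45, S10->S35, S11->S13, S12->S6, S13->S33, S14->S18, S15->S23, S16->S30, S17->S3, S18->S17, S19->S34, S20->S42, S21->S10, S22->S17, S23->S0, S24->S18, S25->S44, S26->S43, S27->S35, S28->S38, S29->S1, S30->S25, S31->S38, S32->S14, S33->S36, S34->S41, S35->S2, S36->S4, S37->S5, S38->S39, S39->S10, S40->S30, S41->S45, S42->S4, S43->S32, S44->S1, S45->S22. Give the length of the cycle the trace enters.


Trace from S0 until a state repeats:
  S0 -> S12 -> S6 -> S16 -> S30 -> S25 -> S44 -> S1 -> S35 -> S2 -> S6
S6 first seen at step 2, revisited at step 10.
Cycle length = 10 - 2 = 8

8


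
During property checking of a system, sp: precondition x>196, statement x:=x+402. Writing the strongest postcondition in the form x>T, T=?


Formula: sp(P, x:=E) = exists old_x. (x = E[old_x/x]) AND P[old_x/x] (old_x is the value of x before the assignment; eliminate old_x by solving x = E[old_x/x] for old_x)
Step 1: Precondition P: x>196, i.e. old_x > 196
Step 2: Assignment gives x = old_x + 402, so old_x = x - 402
Step 3: Substitute into P: x - 402 > 196
Step 4: Simplify: x > 196+402 = 598

598


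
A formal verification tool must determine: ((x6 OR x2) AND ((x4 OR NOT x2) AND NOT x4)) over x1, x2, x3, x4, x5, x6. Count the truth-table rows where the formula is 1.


Formula: ((x6 OR x2) AND ((x4 OR NOT x2) AND NOT x4)) over 6 vars (64 rows)
Evaluate each row (x1, x2, x3, x4, x5, x6 as bits, MSB first):
  row 0 [000000]: ((0 OR 0) AND ((0 OR NOT 0) AND NOT 0)) -> 0
  row 1 [000001]: ((1 OR 0) AND ((0 OR NOT 0) AND NOT 0)) -> 1
  row 2 [000010]: ((0 OR 0) AND ((0 OR NOT 0) AND NOT 0)) -> 0
  row 3 [000011]: ((1 OR 0) AND ((0 OR NOT 0) AND NOT 0)) -> 1
  row 4 [000100]: ((0 OR 0) AND ((1 OR NOT 0) AND NOT 1)) -> 0
  (every remaining row is evaluated the same way; all 64 results are listed next)
Full result column, 8 rows per line (x1,x2,x3 fixed per line; x4,x5,x6 runs 000..111 left to right):
  rows 0-7 [x1,x2,x3=000]: 01010000  (ones: 2)
  rows 8-15 [x1,x2,x3=001]: 01010000  (ones: 2)
  rows 16-23 [x1,x2,x3=010]: 00000000  (ones: 0)
  rows 24-31 [x1,x2,x3=011]: 00000000  (ones: 0)
  rows 32-39 [x1,x2,x3=100]: 01010000  (ones: 2)
  rows 40-47 [x1,x2,x3=101]: 01010000  (ones: 2)
  rows 48-55 [x1,x2,x3=110]: 00000000  (ones: 0)
  rows 56-63 [x1,x2,x3=111]: 00000000  (ones: 0)
Count of 1-rows = 2+2+0+0+2+2+0+0 = 8

8


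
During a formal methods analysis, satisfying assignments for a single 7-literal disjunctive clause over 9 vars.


Step 1: Total=2^9=512
Step 2: Unsat when all 7 false: 2^2=4
Step 3: Sat=512-4=508

508


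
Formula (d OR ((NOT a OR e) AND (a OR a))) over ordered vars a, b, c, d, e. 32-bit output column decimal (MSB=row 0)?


Formula: (d OR ((NOT a OR e) AND (a OR a))) over a, b, c, d, e (32 rows)
Evaluate each row (bits = a,b,c,d,e, MSB first):
  row 0 [00000]: (0 OR ((NOT 0 OR 0) AND (0 OR 0))) -> 0
  row 1 [00001]: (0 OR ((NOT 0 OR 1) AND (0 OR 0))) -> 0
  row 2 [00010]: (1 OR ((NOT 0 OR 0) AND (0 OR 0))) -> 1
  row 3 [00011]: (1 OR ((NOT 0 OR 1) AND (0 OR 0))) -> 1
  row 4 [00100]: (0 OR ((NOT 0 OR 0) AND (0 OR 0))) -> 0
  row 5 [00101]: (0 OR ((NOT 0 OR 1) AND (0 OR 0))) -> 0
  row 6 [00110]: (1 OR ((NOT 0 OR 0) AND (0 OR 0))) -> 1
  row 7 [00111]: (1 OR ((NOT 0 OR 1) AND (0 OR 0))) -> 1
  row 8 [01000]: (0 OR ((NOT 0 OR 0) AND (0 OR 0))) -> 0
  row 9 [01001]: (0 OR ((NOT 0 OR 1) AND (0 OR 0))) -> 0
  row 10 [01010]: (1 OR ((NOT 0 OR 0) AND (0 OR 0))) -> 1
  row 11 [01011]: (1 OR ((NOT 0 OR 1) AND (0 OR 0))) -> 1
  row 12 [01100]: (0 OR ((NOT 0 OR 0) AND (0 OR 0))) -> 0
  row 13 [01101]: (0 OR ((NOT 0 OR 1) AND (0 OR 0))) -> 0
  row 14 [01110]: (1 OR ((NOT 0 OR 0) AND (0 OR 0))) -> 1
  row 15 [01111]: (1 OR ((NOT 0 OR 1) AND (0 OR 0))) -> 1
  row 16 [10000]: (0 OR ((NOT 1 OR 0) AND (1 OR 1))) -> 0
  row 17 [10001]: (0 OR ((NOT 1 OR 1) AND (1 OR 1))) -> 1
  row 18 [10010]: (1 OR ((NOT 1 OR 0) AND (1 OR 1))) -> 1
  row 19 [10011]: (1 OR ((NOT 1 OR 1) AND (1 OR 1))) -> 1
  row 20 [10100]: (0 OR ((NOT 1 OR 0) AND (1 OR 1))) -> 0
  row 21 [10101]: (0 OR ((NOT 1 OR 1) AND (1 OR 1))) -> 1
  row 22 [10110]: (1 OR ((NOT 1 OR 0) AND (1 OR 1))) -> 1
  row 23 [10111]: (1 OR ((NOT 1 OR 1) AND (1 OR 1))) -> 1
  row 24 [11000]: (0 OR ((NOT 1 OR 0) AND (1 OR 1))) -> 0
  row 25 [11001]: (0 OR ((NOT 1 OR 1) AND (1 OR 1))) -> 1
  row 26 [11010]: (1 OR ((NOT 1 OR 0) AND (1 OR 1))) -> 1
  row 27 [11011]: (1 OR ((NOT 1 OR 1) AND (1 OR 1))) -> 1
  row 28 [11100]: (0 OR ((NOT 1 OR 0) AND (1 OR 1))) -> 0
  row 29 [11101]: (0 OR ((NOT 1 OR 1) AND (1 OR 1))) -> 1
  row 30 [11110]: (1 OR ((NOT 1 OR 0) AND (1 OR 1))) -> 1
  row 31 [11111]: (1 OR ((NOT 1 OR 1) AND (1 OR 1))) -> 1
Full result column, 4 rows per line (a,b,c fixed per line; d,e runs 00..11 left to right):
  rows 0-3 [a,b,c=000]: 0011  = hex 3
  rows 4-7 [a,b,c=001]: 0011  = hex 3
  rows 8-11 [a,b,c=010]: 0011  = hex 3
  rows 12-15 [a,b,c=011]: 0011  = hex 3
  rows 16-19 [a,b,c=100]: 0111  = hex 7
  rows 20-23 [a,b,c=101]: 0111  = hex 7
  rows 24-27 [a,b,c=110]: 0111  = hex 7
  rows 28-31 [a,b,c=111]: 0111  = hex 7
Output column (row 0 .. row 31) = 00110011001100110111011101110111
Output column grouped in 4s = 0011 0011 0011 0011 0111 0111 0111 0111 = 0x33337777
Convert to decimal digit by digit (value = value*16 + digit):
  3 -> 3
  3*16 + 3 = 51
  51*16 + 3 = 819
  819*16 + 3 = 13107
  13107*16 + 7 = 209719
  209719*16 + 7 = 3355511
  3355511*16 + 7 = 53688183
  53688183*16 + 7 = 859010935
Decimal = 859010935

859010935


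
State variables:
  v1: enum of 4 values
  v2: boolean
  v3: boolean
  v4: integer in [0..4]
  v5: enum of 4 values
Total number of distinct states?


State space = product of domain sizes of all variables.
Domain sizes:
  v1 (enum of 4 values): 4
  v2 (boolean): 2
  v3 (boolean): 2
  v4 (integer in [0..4]): 5
  v5 (enum of 4 values): 4
Product = 4 * 2 * 2 * 5 * 4 = 320

320


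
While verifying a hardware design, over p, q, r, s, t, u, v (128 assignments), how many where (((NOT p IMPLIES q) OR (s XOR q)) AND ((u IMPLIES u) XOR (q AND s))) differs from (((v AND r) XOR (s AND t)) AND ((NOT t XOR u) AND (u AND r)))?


F1 = (((NOT p IMPLIES q) OR (s XOR q)) AND ((u IMPLIES u) XOR (q AND s)))
F2 = (((v AND r) XOR (s AND t)) AND ((NOT t XOR u) AND (u AND r)))
Evaluate both on each of 128 rows (bits = p,q,r,s,t,u,v):
  row 0 [0000000]: F1=0 F2=0 -> 0
  row 1 [0000001]: F1=0 F2=0 -> 0
  row 2 [0000010]: F1=0 F2=0 -> 0
  row 3 [0000011]: F1=0 F2=0 -> 0
  row 4 [0000100]: F1=0 F2=0 -> 0
  (every remaining row is evaluated the same way; all 128 results are listed next)
Full result column, 8 rows per line (p,q,r,s fixed per line; t,u,v runs 000..111 left to right):
  rows 0-7 [p,q,r,s=0000]: 00000000  (ones: 0)
  rows 8-15 [p,q,r,s=0001]: 11111111  (ones: 8)
  rows 16-23 [p,q,r,s=0010]: 00000001  (ones: 1)
  rows 24-31 [p,q,r,s=0011]: 11111101  (ones: 7)
  rows 32-39 [p,q,r,s=0100]: 11111111  (ones: 8)
  rows 40-47 [p,q,r,s=0101]: 00000000  (ones: 0)
  rows 48-55 [p,q,r,s=0110]: 11111110  (ones: 7)
  rows 56-63 [p,q,r,s=0111]: 00000010  (ones: 1)
  rows 64-71 [p,q,r,s=1000]: 11111111  (ones: 8)
  rows 72-79 [p,q,r,s=1001]: 11111111  (ones: 8)
  rows 80-87 [p,q,r,s=1010]: 11111110  (ones: 7)
  rows 88-95 [p,q,r,s=1011]: 11111101  (ones: 7)
  rows 96-103 [p,q,r,s=1100]: 11111111  (ones: 8)
  rows 104-111 [p,q,r,s=1101]: 00000000  (ones: 0)
  rows 112-119 [p,q,r,s=1110]: 11111110  (ones: 7)
  rows 120-127 [p,q,r,s=1111]: 00000010  (ones: 1)
Disagreements = 0+8+1+7+8+0+7+1+8+8+7+7+8+0+7+1 = 78

78


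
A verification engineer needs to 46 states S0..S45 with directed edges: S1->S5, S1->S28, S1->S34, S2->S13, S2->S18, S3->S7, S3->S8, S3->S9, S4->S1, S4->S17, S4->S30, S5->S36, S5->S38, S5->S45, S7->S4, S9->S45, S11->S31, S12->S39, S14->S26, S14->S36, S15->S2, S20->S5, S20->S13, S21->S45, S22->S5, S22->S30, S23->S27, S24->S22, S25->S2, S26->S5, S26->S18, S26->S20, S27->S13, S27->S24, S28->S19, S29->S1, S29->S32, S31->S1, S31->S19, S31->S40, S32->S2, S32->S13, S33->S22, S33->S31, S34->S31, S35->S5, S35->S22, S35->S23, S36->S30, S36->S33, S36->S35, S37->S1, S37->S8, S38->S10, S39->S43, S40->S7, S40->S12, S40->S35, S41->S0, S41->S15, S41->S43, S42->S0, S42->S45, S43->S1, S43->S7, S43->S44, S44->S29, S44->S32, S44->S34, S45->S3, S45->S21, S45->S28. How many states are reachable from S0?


BFS from S0:
  layer 0: {S0}
Reachable set: {S0}
Count = 1

1


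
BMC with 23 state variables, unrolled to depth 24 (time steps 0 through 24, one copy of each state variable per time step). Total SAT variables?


BMC unrolls to depth k, creating one copy of each state var for steps 0..k.
Step count = 24 + 1 = 25 (steps 0 through 24)
Vars per step = 23
Total = 23 * 25 = 575

575


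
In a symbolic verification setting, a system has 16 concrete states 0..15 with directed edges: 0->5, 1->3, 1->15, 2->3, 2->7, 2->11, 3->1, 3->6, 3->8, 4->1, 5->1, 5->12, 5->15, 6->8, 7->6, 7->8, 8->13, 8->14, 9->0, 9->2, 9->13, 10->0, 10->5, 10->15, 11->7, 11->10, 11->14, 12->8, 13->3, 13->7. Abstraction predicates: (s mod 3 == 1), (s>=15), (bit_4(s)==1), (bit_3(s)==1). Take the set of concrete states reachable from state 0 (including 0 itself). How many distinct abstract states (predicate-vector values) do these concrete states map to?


BFS from 0:
Concrete reachable: {0, 1, 3, 5, 6, 7, 8, 12, 13, 14, 15}
Abstract via predicates (s mod 3 == 1), (s>=15), (bit_4(s)==1), (bit_3(s)==1):
  (0,0,0,0) <- {0, 3, 5, 6}
  (0,0,0,1) <- {8, 12, 14}
  (0,1,0,1) <- {15}
  (1,0,0,0) <- {1, 7}
  (1,0,0,1) <- {13}
Distinct abstract states = 5

5


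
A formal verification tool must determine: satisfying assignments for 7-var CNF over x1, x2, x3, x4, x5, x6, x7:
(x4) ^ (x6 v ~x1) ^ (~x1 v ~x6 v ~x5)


CNF with 3 clauses over 7 vars (128 assignments).
An assignment satisfies CNF iff every clause has >=1 true literal.
Check each row (bits = x1,x2,x3,x4,x5,x6,x7; clause T/F shown):
  row 0 [0000000]: clauses=FTT -> 0
  row 1 [0000001]: clauses=FTT -> 0
  row 2 [0000010]: clauses=FTT -> 0
  row 3 [0000011]: clauses=FTT -> 0
  row 4 [0000100]: clauses=FTT -> 0
  (every remaining row is evaluated the same way; all 128 results are listed next)
Full result column, 8 rows per line (x1,x2,x3,x4 fixed per line; x5,x6,x7 runs 000..111 left to right):
  rows 0-7 [x1,x2,x3,x4=0000]: 00000000  (ones: 0)
  rows 8-15 [x1,x2,x3,x4=0001]: 11111111  (ones: 8)
  rows 16-23 [x1,x2,x3,x4=0010]: 00000000  (ones: 0)
  rows 24-31 [x1,x2,x3,x4=0011]: 11111111  (ones: 8)
  rows 32-39 [x1,x2,x3,x4=0100]: 00000000  (ones: 0)
  rows 40-47 [x1,x2,x3,x4=0101]: 11111111  (ones: 8)
  rows 48-55 [x1,x2,x3,x4=0110]: 00000000  (ones: 0)
  rows 56-63 [x1,x2,x3,x4=0111]: 11111111  (ones: 8)
  rows 64-71 [x1,x2,x3,x4=1000]: 00000000  (ones: 0)
  rows 72-79 [x1,x2,x3,x4=1001]: 00110000  (ones: 2)
  rows 80-87 [x1,x2,x3,x4=1010]: 00000000  (ones: 0)
  rows 88-95 [x1,x2,x3,x4=1011]: 00110000  (ones: 2)
  rows 96-103 [x1,x2,x3,x4=1100]: 00000000  (ones: 0)
  rows 104-111 [x1,x2,x3,x4=1101]: 00110000  (ones: 2)
  rows 112-119 [x1,x2,x3,x4=1110]: 00000000  (ones: 0)
  rows 120-127 [x1,x2,x3,x4=1111]: 00110000  (ones: 2)
Satisfying assignments = 0+8+0+8+0+8+0+8+0+2+0+2+0+2+0+2 = 40

40


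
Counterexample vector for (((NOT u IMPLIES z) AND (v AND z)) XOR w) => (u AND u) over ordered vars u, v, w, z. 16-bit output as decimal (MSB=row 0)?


F1 = (((NOT u IMPLIES z) AND (v AND z)) XOR w)
F2 = (u AND u)
Counterexample to F1=>F2 is where F1=1 and F2=0.
Evaluate each row (bits = u,v,w,z, MSB first):
  row 0 [0000]: F1=0 F2=0 -> F1&~F2 -> 0
  row 1 [0001]: F1=0 F2=0 -> F1&~F2 -> 0
  row 2 [0010]: F1=1 F2=0 -> F1&~F2 -> 1
  row 3 [0011]: F1=1 F2=0 -> F1&~F2 -> 1
  row 4 [0100]: F1=0 F2=0 -> F1&~F2 -> 0
  row 5 [0101]: F1=1 F2=0 -> F1&~F2 -> 1
  row 6 [0110]: F1=1 F2=0 -> F1&~F2 -> 1
  row 7 [0111]: F1=0 F2=0 -> F1&~F2 -> 0
  row 8 [1000]: F1=0 F2=1 -> F1&~F2 -> 0
  row 9 [1001]: F1=0 F2=1 -> F1&~F2 -> 0
  row 10 [1010]: F1=1 F2=1 -> F1&~F2 -> 0
  row 11 [1011]: F1=1 F2=1 -> F1&~F2 -> 0
  row 12 [1100]: F1=0 F2=1 -> F1&~F2 -> 0
  row 13 [1101]: F1=1 F2=1 -> F1&~F2 -> 0
  row 14 [1110]: F1=1 F2=1 -> F1&~F2 -> 0
  row 15 [1111]: F1=0 F2=1 -> F1&~F2 -> 0
Full result column, 4 rows per line (u,v fixed per line; w,z runs 00..11 left to right):
  rows 0-3 [u,v=00]: 0011  = hex 3
  rows 4-7 [u,v=01]: 0110  = hex 6
  rows 8-11 [u,v=10]: 0000  = hex 0
  rows 12-15 [u,v=11]: 0000  = hex 0
Counterexample vector (row 0 .. row 15) = 0011011000000000
Output column grouped in 4s = 0011 0110 0000 0000 = 0x3600
Convert to decimal digit by digit (value = value*16 + digit):
  3 -> 3
  3*16 + 6 = 54
  54*16 + 0 = 864
  864*16 + 0 = 13824
Decimal = 13824

13824


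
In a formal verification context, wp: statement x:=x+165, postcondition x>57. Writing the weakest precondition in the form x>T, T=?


Formula: wp(x:=E, P) = P[E/x] (substitute E for x in postcondition)
Step 1: Postcondition: x>57
Step 2: Substitute x+165 for x: x+165>57
Step 3: Solve for x: x > 57-165 = -108

-108


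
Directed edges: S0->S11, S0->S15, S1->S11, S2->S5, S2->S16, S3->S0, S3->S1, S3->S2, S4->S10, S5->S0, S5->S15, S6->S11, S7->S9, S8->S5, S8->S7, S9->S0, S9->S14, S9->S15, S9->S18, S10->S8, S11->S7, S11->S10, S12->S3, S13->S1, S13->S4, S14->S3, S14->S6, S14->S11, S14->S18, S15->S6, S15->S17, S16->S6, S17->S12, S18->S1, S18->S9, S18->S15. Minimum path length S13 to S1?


BFS layer-by-layer from S13:
  dist 0: {S13}
  dist 1: {S1, S4}
  -> S1 reached at distance 1
Shortest path length = 1

1


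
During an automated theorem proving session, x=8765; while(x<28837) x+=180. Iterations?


Step 1: x goes from 8765 toward 28837 by 180; the body runs while x<28837, so iterations = ceil((bound-start)/step)
Step 2: Distance=20072
Step 3: ceil(20072/180)=112

112


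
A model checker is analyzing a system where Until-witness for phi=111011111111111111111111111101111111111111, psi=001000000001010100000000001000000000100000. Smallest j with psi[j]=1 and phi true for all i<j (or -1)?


(phi U psi) at 0: need smallest j with psi[j]=1 and phi[i]=1 for all i in [0,j).
Scan from step 0:
  step 0: phi=1, psi=0 -> continue
  step 1: phi=1, psi=0 -> continue
  step 2: psi=1 and phi held for [0,2) -> witness found
Witness step = 2

2


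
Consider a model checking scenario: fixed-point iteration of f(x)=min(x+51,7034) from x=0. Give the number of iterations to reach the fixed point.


Step 1: x=0, cap=7034, increment=51
Step 2: x grows by 51 each step until capped at 7034; fixed point is x=7034
Step 3: iterations = ceil(7034/51) = 138

138


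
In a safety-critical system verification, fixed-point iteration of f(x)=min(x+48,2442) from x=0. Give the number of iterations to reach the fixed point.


Step 1: x=0, cap=2442, increment=48
Step 2: x grows by 48 each step until capped at 2442; fixed point is x=2442
Step 3: iterations = ceil(2442/48) = 51

51


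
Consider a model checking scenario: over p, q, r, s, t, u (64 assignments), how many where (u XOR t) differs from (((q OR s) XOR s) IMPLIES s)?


F1 = (u XOR t)
F2 = (((q OR s) XOR s) IMPLIES s)
Evaluate both on each of 64 rows (bits = p,q,r,s,t,u):
  row 0 [000000]: F1=0 F2=1 (differ) -> 1
  row 1 [000001]: F1=1 F2=1 -> 0
  row 2 [000010]: F1=1 F2=1 -> 0
  row 3 [000011]: F1=0 F2=1 (differ) -> 1
  row 4 [000100]: F1=0 F2=1 (differ) -> 1
  (every remaining row is evaluated the same way; all 64 results are listed next)
Full result column, 8 rows per line (p,q,r fixed per line; s,t,u runs 000..111 left to right):
  rows 0-7 [p,q,r=000]: 10011001  (ones: 4)
  rows 8-15 [p,q,r=001]: 10011001  (ones: 4)
  rows 16-23 [p,q,r=010]: 01101001  (ones: 4)
  rows 24-31 [p,q,r=011]: 01101001  (ones: 4)
  rows 32-39 [p,q,r=100]: 10011001  (ones: 4)
  rows 40-47 [p,q,r=101]: 10011001  (ones: 4)
  rows 48-55 [p,q,r=110]: 01101001  (ones: 4)
  rows 56-63 [p,q,r=111]: 01101001  (ones: 4)
Disagreements = 4+4+4+4+4+4+4+4 = 32

32


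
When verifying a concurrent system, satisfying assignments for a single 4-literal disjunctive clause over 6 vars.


Step 1: Total=2^6=64
Step 2: Unsat when all 4 false: 2^2=4
Step 3: Sat=64-4=60

60


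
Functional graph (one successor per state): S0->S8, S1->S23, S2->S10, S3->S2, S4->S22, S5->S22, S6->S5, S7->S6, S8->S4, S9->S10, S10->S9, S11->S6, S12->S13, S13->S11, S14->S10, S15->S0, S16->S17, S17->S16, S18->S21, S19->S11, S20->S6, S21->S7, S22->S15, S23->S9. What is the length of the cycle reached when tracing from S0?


Trace from S0 until a state repeats:
  S0 -> S8 -> S4 -> S22 -> S15 -> S0
S0 first seen at step 0, revisited at step 5.
Cycle length = 5 - 0 = 5

5


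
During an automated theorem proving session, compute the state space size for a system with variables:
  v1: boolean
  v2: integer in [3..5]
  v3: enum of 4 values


State space = product of domain sizes of all variables.
Domain sizes:
  v1 (boolean): 2
  v2 (integer in [3..5]): 3
  v3 (enum of 4 values): 4
Product = 2 * 3 * 4 = 24

24


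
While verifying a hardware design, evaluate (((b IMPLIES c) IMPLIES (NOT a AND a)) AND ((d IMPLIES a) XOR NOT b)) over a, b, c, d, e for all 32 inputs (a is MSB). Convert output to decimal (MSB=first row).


Formula: (((b IMPLIES c) IMPLIES (NOT a AND a)) AND ((d IMPLIES a) XOR NOT b)) over a, b, c, d, e (32 rows)
Evaluate each row (bits = a,b,c,d,e, MSB first):
  row 0 [00000]: (((0 IMPLIES 0) IMPLIES (NOT 0 AND 0)) AND ((0 IMPLIES 0) XOR NOT 0)) -> 0
  row 1 [00001]: (((0 IMPLIES 0) IMPLIES (NOT 0 AND 0)) AND ((0 IMPLIES 0) XOR NOT 0)) -> 0
  row 2 [00010]: (((0 IMPLIES 0) IMPLIES (NOT 0 AND 0)) AND ((1 IMPLIES 0) XOR NOT 0)) -> 0
  row 3 [00011]: (((0 IMPLIES 0) IMPLIES (NOT 0 AND 0)) AND ((1 IMPLIES 0) XOR NOT 0)) -> 0
  row 4 [00100]: (((0 IMPLIES 1) IMPLIES (NOT 0 AND 0)) AND ((0 IMPLIES 0) XOR NOT 0)) -> 0
  row 5 [00101]: (((0 IMPLIES 1) IMPLIES (NOT 0 AND 0)) AND ((0 IMPLIES 0) XOR NOT 0)) -> 0
  row 6 [00110]: (((0 IMPLIES 1) IMPLIES (NOT 0 AND 0)) AND ((1 IMPLIES 0) XOR NOT 0)) -> 0
  row 7 [00111]: (((0 IMPLIES 1) IMPLIES (NOT 0 AND 0)) AND ((1 IMPLIES 0) XOR NOT 0)) -> 0
  row 8 [01000]: (((1 IMPLIES 0) IMPLIES (NOT 0 AND 0)) AND ((0 IMPLIES 0) XOR NOT 1)) -> 1
  row 9 [01001]: (((1 IMPLIES 0) IMPLIES (NOT 0 AND 0)) AND ((0 IMPLIES 0) XOR NOT 1)) -> 1
  row 10 [01010]: (((1 IMPLIES 0) IMPLIES (NOT 0 AND 0)) AND ((1 IMPLIES 0) XOR NOT 1)) -> 0
  row 11 [01011]: (((1 IMPLIES 0) IMPLIES (NOT 0 AND 0)) AND ((1 IMPLIES 0) XOR NOT 1)) -> 0
  row 12 [01100]: (((1 IMPLIES 1) IMPLIES (NOT 0 AND 0)) AND ((0 IMPLIES 0) XOR NOT 1)) -> 0
  row 13 [01101]: (((1 IMPLIES 1) IMPLIES (NOT 0 AND 0)) AND ((0 IMPLIES 0) XOR NOT 1)) -> 0
  row 14 [01110]: (((1 IMPLIES 1) IMPLIES (NOT 0 AND 0)) AND ((1 IMPLIES 0) XOR NOT 1)) -> 0
  row 15 [01111]: (((1 IMPLIES 1) IMPLIES (NOT 0 AND 0)) AND ((1 IMPLIES 0) XOR NOT 1)) -> 0
  row 16 [10000]: (((0 IMPLIES 0) IMPLIES (NOT 1 AND 1)) AND ((0 IMPLIES 1) XOR NOT 0)) -> 0
  row 17 [10001]: (((0 IMPLIES 0) IMPLIES (NOT 1 AND 1)) AND ((0 IMPLIES 1) XOR NOT 0)) -> 0
  row 18 [10010]: (((0 IMPLIES 0) IMPLIES (NOT 1 AND 1)) AND ((1 IMPLIES 1) XOR NOT 0)) -> 0
  row 19 [10011]: (((0 IMPLIES 0) IMPLIES (NOT 1 AND 1)) AND ((1 IMPLIES 1) XOR NOT 0)) -> 0
  row 20 [10100]: (((0 IMPLIES 1) IMPLIES (NOT 1 AND 1)) AND ((0 IMPLIES 1) XOR NOT 0)) -> 0
  row 21 [10101]: (((0 IMPLIES 1) IMPLIES (NOT 1 AND 1)) AND ((0 IMPLIES 1) XOR NOT 0)) -> 0
  row 22 [10110]: (((0 IMPLIES 1) IMPLIES (NOT 1 AND 1)) AND ((1 IMPLIES 1) XOR NOT 0)) -> 0
  row 23 [10111]: (((0 IMPLIES 1) IMPLIES (NOT 1 AND 1)) AND ((1 IMPLIES 1) XOR NOT 0)) -> 0
  row 24 [11000]: (((1 IMPLIES 0) IMPLIES (NOT 1 AND 1)) AND ((0 IMPLIES 1) XOR NOT 1)) -> 1
  row 25 [11001]: (((1 IMPLIES 0) IMPLIES (NOT 1 AND 1)) AND ((0 IMPLIES 1) XOR NOT 1)) -> 1
  row 26 [11010]: (((1 IMPLIES 0) IMPLIES (NOT 1 AND 1)) AND ((1 IMPLIES 1) XOR NOT 1)) -> 1
  row 27 [11011]: (((1 IMPLIES 0) IMPLIES (NOT 1 AND 1)) AND ((1 IMPLIES 1) XOR NOT 1)) -> 1
  row 28 [11100]: (((1 IMPLIES 1) IMPLIES (NOT 1 AND 1)) AND ((0 IMPLIES 1) XOR NOT 1)) -> 0
  row 29 [11101]: (((1 IMPLIES 1) IMPLIES (NOT 1 AND 1)) AND ((0 IMPLIES 1) XOR NOT 1)) -> 0
  row 30 [11110]: (((1 IMPLIES 1) IMPLIES (NOT 1 AND 1)) AND ((1 IMPLIES 1) XOR NOT 1)) -> 0
  row 31 [11111]: (((1 IMPLIES 1) IMPLIES (NOT 1 AND 1)) AND ((1 IMPLIES 1) XOR NOT 1)) -> 0
Full result column, 4 rows per line (a,b,c fixed per line; d,e runs 00..11 left to right):
  rows 0-3 [a,b,c=000]: 0000  = hex 0
  rows 4-7 [a,b,c=001]: 0000  = hex 0
  rows 8-11 [a,b,c=010]: 1100  = hex C
  rows 12-15 [a,b,c=011]: 0000  = hex 0
  rows 16-19 [a,b,c=100]: 0000  = hex 0
  rows 20-23 [a,b,c=101]: 0000  = hex 0
  rows 24-27 [a,b,c=110]: 1111  = hex F
  rows 28-31 [a,b,c=111]: 0000  = hex 0
Output column (row 0 .. row 31) = 00000000110000000000000011110000
Output column grouped in 4s = 0000 0000 1100 0000 0000 0000 1111 0000 = 0x00C000F0
Convert to decimal digit by digit (value = value*16 + digit):
  0 -> 0
  0*16 + 0 = 0
  0*16 + 12 (C) = 12
  12*16 + 0 = 192
  192*16 + 0 = 3072
  3072*16 + 0 = 49152
  49152*16 + 15 (F) = 786447
  786447*16 + 0 = 12583152
Decimal = 12583152

12583152


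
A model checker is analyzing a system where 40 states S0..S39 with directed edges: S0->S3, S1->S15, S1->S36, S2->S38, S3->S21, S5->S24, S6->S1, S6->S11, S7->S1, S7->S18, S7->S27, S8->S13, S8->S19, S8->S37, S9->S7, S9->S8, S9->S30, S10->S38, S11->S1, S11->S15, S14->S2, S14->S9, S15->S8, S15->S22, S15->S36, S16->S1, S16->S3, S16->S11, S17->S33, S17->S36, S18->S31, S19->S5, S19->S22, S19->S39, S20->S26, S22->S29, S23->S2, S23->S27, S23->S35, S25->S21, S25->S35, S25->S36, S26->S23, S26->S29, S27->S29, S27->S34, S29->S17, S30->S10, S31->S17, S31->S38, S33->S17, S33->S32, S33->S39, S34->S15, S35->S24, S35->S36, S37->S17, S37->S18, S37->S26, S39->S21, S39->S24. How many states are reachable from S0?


BFS from S0:
  layer 0: {S0}
  layer 1: {S3}
  layer 2: {S21}
Reachable set: {S0, S3, S21}
Count = 3

3


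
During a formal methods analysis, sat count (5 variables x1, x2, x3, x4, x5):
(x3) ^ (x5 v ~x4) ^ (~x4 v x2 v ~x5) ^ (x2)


CNF with 4 clauses over 5 vars (32 assignments).
An assignment satisfies CNF iff every clause has >=1 true literal.
Check each row (bits = x1,x2,x3,x4,x5; clause T/F shown):
  row 0 [00000]: clauses=FTTF -> 0
  row 1 [00001]: clauses=FTTF -> 0
  row 2 [00010]: clauses=FFTF -> 0
  row 3 [00011]: clauses=FTFF -> 0
  row 4 [00100]: clauses=TTTF -> 0
  row 5 [00101]: clauses=TTTF -> 0
  row 6 [00110]: clauses=TFTF -> 0
  row 7 [00111]: clauses=TTFF -> 0
  row 8 [01000]: clauses=FTTT -> 0
  row 9 [01001]: clauses=FTTT -> 0
  row 10 [01010]: clauses=FFTT -> 0
  row 11 [01011]: clauses=FTTT -> 0
  row 12 [01100]: clauses=TTTT -> 1
  row 13 [01101]: clauses=TTTT -> 1
  row 14 [01110]: clauses=TFTT -> 0
  row 15 [01111]: clauses=TTTT -> 1
  row 16 [10000]: clauses=FTTF -> 0
  row 17 [10001]: clauses=FTTF -> 0
  row 18 [10010]: clauses=FFTF -> 0
  row 19 [10011]: clauses=FTFF -> 0
  row 20 [10100]: clauses=TTTF -> 0
  row 21 [10101]: clauses=TTTF -> 0
  row 22 [10110]: clauses=TFTF -> 0
  row 23 [10111]: clauses=TTFF -> 0
  row 24 [11000]: clauses=FTTT -> 0
  row 25 [11001]: clauses=FTTT -> 0
  row 26 [11010]: clauses=FFTT -> 0
  row 27 [11011]: clauses=FTTT -> 0
  row 28 [11100]: clauses=TTTT -> 1
  row 29 [11101]: clauses=TTTT -> 1
  row 30 [11110]: clauses=TFTT -> 0
  row 31 [11111]: clauses=TTTT -> 1
Full result column, 8 rows per line (x1,x2 fixed per line; x3,x4,x5 runs 000..111 left to right):
  rows 0-7 [x1,x2=00]: 00000000  (ones: 0)
  rows 8-15 [x1,x2=01]: 00001101  (ones: 3)
  rows 16-23 [x1,x2=10]: 00000000  (ones: 0)
  rows 24-31 [x1,x2=11]: 00001101  (ones: 3)
Satisfying assignments = 0+3+0+3 = 6

6


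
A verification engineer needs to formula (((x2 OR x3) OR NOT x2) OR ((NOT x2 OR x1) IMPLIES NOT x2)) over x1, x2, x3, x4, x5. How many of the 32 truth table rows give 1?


Formula: (((x2 OR x3) OR NOT x2) OR ((NOT x2 OR x1) IMPLIES NOT x2)) over 5 vars (32 rows)
Evaluate each row (x1, x2, x3, x4, x5 as bits, MSB first):
  row 0 [00000]: (((0 OR 0) OR NOT 0) OR ((NOT 0 OR 0) IMPLIES NOT 0)) -> 1
  row 1 [00001]: (((0 OR 0) OR NOT 0) OR ((NOT 0 OR 0) IMPLIES NOT 0)) -> 1
  row 2 [00010]: (((0 OR 0) OR NOT 0) OR ((NOT 0 OR 0) IMPLIES NOT 0)) -> 1
  row 3 [00011]: (((0 OR 0) OR NOT 0) OR ((NOT 0 OR 0) IMPLIES NOT 0)) -> 1
  row 4 [00100]: (((0 OR 1) OR NOT 0) OR ((NOT 0 OR 0) IMPLIES NOT 0)) -> 1
  row 5 [00101]: (((0 OR 1) OR NOT 0) OR ((NOT 0 OR 0) IMPLIES NOT 0)) -> 1
  row 6 [00110]: (((0 OR 1) OR NOT 0) OR ((NOT 0 OR 0) IMPLIES NOT 0)) -> 1
  row 7 [00111]: (((0 OR 1) OR NOT 0) OR ((NOT 0 OR 0) IMPLIES NOT 0)) -> 1
  row 8 [01000]: (((1 OR 0) OR NOT 1) OR ((NOT 1 OR 0) IMPLIES NOT 1)) -> 1
  row 9 [01001]: (((1 OR 0) OR NOT 1) OR ((NOT 1 OR 0) IMPLIES NOT 1)) -> 1
  row 10 [01010]: (((1 OR 0) OR NOT 1) OR ((NOT 1 OR 0) IMPLIES NOT 1)) -> 1
  row 11 [01011]: (((1 OR 0) OR NOT 1) OR ((NOT 1 OR 0) IMPLIES NOT 1)) -> 1
  row 12 [01100]: (((1 OR 1) OR NOT 1) OR ((NOT 1 OR 0) IMPLIES NOT 1)) -> 1
  row 13 [01101]: (((1 OR 1) OR NOT 1) OR ((NOT 1 OR 0) IMPLIES NOT 1)) -> 1
  row 14 [01110]: (((1 OR 1) OR NOT 1) OR ((NOT 1 OR 0) IMPLIES NOT 1)) -> 1
  row 15 [01111]: (((1 OR 1) OR NOT 1) OR ((NOT 1 OR 0) IMPLIES NOT 1)) -> 1
  row 16 [10000]: (((0 OR 0) OR NOT 0) OR ((NOT 0 OR 1) IMPLIES NOT 0)) -> 1
  row 17 [10001]: (((0 OR 0) OR NOT 0) OR ((NOT 0 OR 1) IMPLIES NOT 0)) -> 1
  row 18 [10010]: (((0 OR 0) OR NOT 0) OR ((NOT 0 OR 1) IMPLIES NOT 0)) -> 1
  row 19 [10011]: (((0 OR 0) OR NOT 0) OR ((NOT 0 OR 1) IMPLIES NOT 0)) -> 1
  row 20 [10100]: (((0 OR 1) OR NOT 0) OR ((NOT 0 OR 1) IMPLIES NOT 0)) -> 1
  row 21 [10101]: (((0 OR 1) OR NOT 0) OR ((NOT 0 OR 1) IMPLIES NOT 0)) -> 1
  row 22 [10110]: (((0 OR 1) OR NOT 0) OR ((NOT 0 OR 1) IMPLIES NOT 0)) -> 1
  row 23 [10111]: (((0 OR 1) OR NOT 0) OR ((NOT 0 OR 1) IMPLIES NOT 0)) -> 1
  row 24 [11000]: (((1 OR 0) OR NOT 1) OR ((NOT 1 OR 1) IMPLIES NOT 1)) -> 1
  row 25 [11001]: (((1 OR 0) OR NOT 1) OR ((NOT 1 OR 1) IMPLIES NOT 1)) -> 1
  row 26 [11010]: (((1 OR 0) OR NOT 1) OR ((NOT 1 OR 1) IMPLIES NOT 1)) -> 1
  row 27 [11011]: (((1 OR 0) OR NOT 1) OR ((NOT 1 OR 1) IMPLIES NOT 1)) -> 1
  row 28 [11100]: (((1 OR 1) OR NOT 1) OR ((NOT 1 OR 1) IMPLIES NOT 1)) -> 1
  row 29 [11101]: (((1 OR 1) OR NOT 1) OR ((NOT 1 OR 1) IMPLIES NOT 1)) -> 1
  row 30 [11110]: (((1 OR 1) OR NOT 1) OR ((NOT 1 OR 1) IMPLIES NOT 1)) -> 1
  row 31 [11111]: (((1 OR 1) OR NOT 1) OR ((NOT 1 OR 1) IMPLIES NOT 1)) -> 1
Full result column, 8 rows per line (x1,x2 fixed per line; x3,x4,x5 runs 000..111 left to right):
  rows 0-7 [x1,x2=00]: 11111111  (ones: 8)
  rows 8-15 [x1,x2=01]: 11111111  (ones: 8)
  rows 16-23 [x1,x2=10]: 11111111  (ones: 8)
  rows 24-31 [x1,x2=11]: 11111111  (ones: 8)
Count of 1-rows = 8+8+8+8 = 32

32


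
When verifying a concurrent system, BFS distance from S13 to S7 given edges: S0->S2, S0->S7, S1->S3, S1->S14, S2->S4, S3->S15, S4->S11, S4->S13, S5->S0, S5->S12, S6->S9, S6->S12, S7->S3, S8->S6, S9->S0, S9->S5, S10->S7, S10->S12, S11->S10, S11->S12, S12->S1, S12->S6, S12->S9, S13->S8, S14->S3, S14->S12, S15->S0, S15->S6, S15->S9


BFS layer-by-layer from S13:
  dist 0: {S13}
  dist 1: {S8}
  dist 2: {S6}
  dist 3: {S9, S12}
  dist 4: {S0, S1, S5}
  dist 5: {S2, S3, S7, S14}
  -> S7 reached at distance 5
Shortest path length = 5

5


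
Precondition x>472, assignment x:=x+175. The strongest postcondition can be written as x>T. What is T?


Formula: sp(P, x:=E) = exists old_x. (x = E[old_x/x]) AND P[old_x/x] (old_x is the value of x before the assignment; eliminate old_x by solving x = E[old_x/x] for old_x)
Step 1: Precondition P: x>472, i.e. old_x > 472
Step 2: Assignment gives x = old_x + 175, so old_x = x - 175
Step 3: Substitute into P: x - 175 > 472
Step 4: Simplify: x > 472+175 = 647

647


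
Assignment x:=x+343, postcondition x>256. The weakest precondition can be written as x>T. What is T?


Formula: wp(x:=E, P) = P[E/x] (substitute E for x in postcondition)
Step 1: Postcondition: x>256
Step 2: Substitute x+343 for x: x+343>256
Step 3: Solve for x: x > 256-343 = -87

-87


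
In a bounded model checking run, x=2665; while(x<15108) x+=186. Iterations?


Step 1: x goes from 2665 toward 15108 by 186; the body runs while x<15108, so iterations = ceil((bound-start)/step)
Step 2: Distance=12443
Step 3: ceil(12443/186)=67

67


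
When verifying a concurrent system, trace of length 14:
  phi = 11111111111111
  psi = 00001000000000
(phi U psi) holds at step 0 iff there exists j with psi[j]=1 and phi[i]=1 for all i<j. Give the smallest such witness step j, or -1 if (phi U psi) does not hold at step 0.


(phi U psi) at 0: need smallest j with psi[j]=1 and phi[i]=1 for all i in [0,j).
Scan from step 0:
  step 0: phi=1, psi=0 -> continue
  step 1: phi=1, psi=0 -> continue
  step 2: phi=1, psi=0 -> continue
  step 3: phi=1, psi=0 -> continue
  step 4: psi=1 and phi held for [0,4) -> witness found
Witness step = 4

4


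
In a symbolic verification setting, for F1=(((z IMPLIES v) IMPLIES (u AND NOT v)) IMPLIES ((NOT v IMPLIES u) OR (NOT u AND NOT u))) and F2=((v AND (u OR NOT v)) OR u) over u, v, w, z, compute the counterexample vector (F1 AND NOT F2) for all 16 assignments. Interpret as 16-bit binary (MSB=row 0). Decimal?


F1 = (((z IMPLIES v) IMPLIES (u AND NOT v)) IMPLIES ((NOT v IMPLIES u) OR (NOT u AND NOT u)))
F2 = ((v AND (u OR NOT v)) OR u)
Counterexample to F1=>F2 is where F1=1 and F2=0.
Evaluate each row (bits = u,v,w,z, MSB first):
  row 0 [0000]: F1=1 F2=0 -> F1&~F2 -> 1
  row 1 [0001]: F1=1 F2=0 -> F1&~F2 -> 1
  row 2 [0010]: F1=1 F2=0 -> F1&~F2 -> 1
  row 3 [0011]: F1=1 F2=0 -> F1&~F2 -> 1
  row 4 [0100]: F1=1 F2=0 -> F1&~F2 -> 1
  row 5 [0101]: F1=1 F2=0 -> F1&~F2 -> 1
  row 6 [0110]: F1=1 F2=0 -> F1&~F2 -> 1
  row 7 [0111]: F1=1 F2=0 -> F1&~F2 -> 1
  row 8 [1000]: F1=1 F2=1 -> F1&~F2 -> 0
  row 9 [1001]: F1=1 F2=1 -> F1&~F2 -> 0
  row 10 [1010]: F1=1 F2=1 -> F1&~F2 -> 0
  row 11 [1011]: F1=1 F2=1 -> F1&~F2 -> 0
  row 12 [1100]: F1=1 F2=1 -> F1&~F2 -> 0
  row 13 [1101]: F1=1 F2=1 -> F1&~F2 -> 0
  row 14 [1110]: F1=1 F2=1 -> F1&~F2 -> 0
  row 15 [1111]: F1=1 F2=1 -> F1&~F2 -> 0
Full result column, 4 rows per line (u,v fixed per line; w,z runs 00..11 left to right):
  rows 0-3 [u,v=00]: 1111  = hex F
  rows 4-7 [u,v=01]: 1111  = hex F
  rows 8-11 [u,v=10]: 0000  = hex 0
  rows 12-15 [u,v=11]: 0000  = hex 0
Counterexample vector (row 0 .. row 15) = 1111111100000000
Output column grouped in 4s = 1111 1111 0000 0000 = 0xFF00
Convert to decimal digit by digit (value = value*16 + digit):
  F -> 15
  15*16 + 15 (F) = 255
  255*16 + 0 = 4080
  4080*16 + 0 = 65280
Decimal = 65280

65280
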